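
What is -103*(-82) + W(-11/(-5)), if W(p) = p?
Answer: 42241/5 ≈ 8448.2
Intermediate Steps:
-103*(-82) + W(-11/(-5)) = -103*(-82) - 11/(-5) = 8446 - 11*(-⅕) = 8446 + 11/5 = 42241/5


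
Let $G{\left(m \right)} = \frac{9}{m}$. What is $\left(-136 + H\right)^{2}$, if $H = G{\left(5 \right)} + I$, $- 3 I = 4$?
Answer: $\frac{4133089}{225} \approx 18369.0$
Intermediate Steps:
$I = - \frac{4}{3}$ ($I = \left(- \frac{1}{3}\right) 4 = - \frac{4}{3} \approx -1.3333$)
$H = \frac{7}{15}$ ($H = \frac{9}{5} - \frac{4}{3} = \frac{7}{15} \approx 0.46667$)
$\left(-136 + H\right)^{2} = \left(-136 + \frac{7}{15}\right)^{2} = \left(- \frac{2033}{15}\right)^{2} = \frac{4133089}{225}$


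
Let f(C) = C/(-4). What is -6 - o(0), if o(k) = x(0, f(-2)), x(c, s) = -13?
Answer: 7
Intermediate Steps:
f(C) = -C/4 (f(C) = C*(-¼) = -C/4)
o(k) = -13
-6 - o(0) = -6 - 1*(-13) = -6 + 13 = 7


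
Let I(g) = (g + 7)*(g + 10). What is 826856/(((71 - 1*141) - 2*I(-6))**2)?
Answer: 206714/1521 ≈ 135.91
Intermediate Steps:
I(g) = (7 + g)*(10 + g)
826856/(((71 - 1*141) - 2*I(-6))**2) = 826856/(((71 - 1*141) - 2*(70 + (-6)**2 + 17*(-6)))**2) = 826856/(((71 - 141) - 2*(70 + 36 - 102))**2) = 826856/((-70 - 2*4)**2) = 826856/((-70 - 8)**2) = 826856/((-78)**2) = 826856/6084 = 826856*(1/6084) = 206714/1521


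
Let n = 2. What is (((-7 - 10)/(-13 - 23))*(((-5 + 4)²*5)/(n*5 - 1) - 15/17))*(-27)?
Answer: 25/6 ≈ 4.1667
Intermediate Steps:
(((-7 - 10)/(-13 - 23))*(((-5 + 4)²*5)/(n*5 - 1) - 15/17))*(-27) = (((-7 - 10)/(-13 - 23))*(((-5 + 4)²*5)/(2*5 - 1) - 15/17))*(-27) = ((-17/(-36))*(((-1)²*5)/(10 - 1) - 15*1/17))*(-27) = ((-17*(-1/36))*((1*5)/9 - 15/17))*(-27) = (17*(5*(⅑) - 15/17)/36)*(-27) = (17*(5/9 - 15/17)/36)*(-27) = ((17/36)*(-50/153))*(-27) = -25/162*(-27) = 25/6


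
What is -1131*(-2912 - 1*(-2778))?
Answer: 151554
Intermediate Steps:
-1131*(-2912 - 1*(-2778)) = -1131*(-2912 + 2778) = -1131*(-134) = 151554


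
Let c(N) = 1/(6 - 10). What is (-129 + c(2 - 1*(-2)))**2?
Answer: 267289/16 ≈ 16706.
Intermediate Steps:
c(N) = -1/4 (c(N) = 1/(-4) = -1/4)
(-129 + c(2 - 1*(-2)))**2 = (-129 - 1/4)**2 = (-517/4)**2 = 267289/16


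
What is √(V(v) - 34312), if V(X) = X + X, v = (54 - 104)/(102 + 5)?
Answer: 2*I*√98212197/107 ≈ 185.24*I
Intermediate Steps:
v = -50/107 ≈ -0.46729
V(X) = 2*X
√(V(v) - 34312) = √(2*(-50/107) - 34312) = √(-100/107 - 34312) = √(-3671484/107) = 2*I*√98212197/107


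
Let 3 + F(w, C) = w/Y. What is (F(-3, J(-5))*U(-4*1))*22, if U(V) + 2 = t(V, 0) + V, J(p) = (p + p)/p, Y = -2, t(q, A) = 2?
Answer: 132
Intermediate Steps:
J(p) = 2 (J(p) = (2*p)/p = 2)
F(w, C) = -3 - w/2 (F(w, C) = -3 + w/(-2) = -3 + w*(-1/2) = -3 - w/2)
U(V) = V (U(V) = -2 + (2 + V) = V)
(F(-3, J(-5))*U(-4*1))*22 = ((-3 - 1/2*(-3))*(-4*1))*22 = ((-3 + 3/2)*(-4))*22 = -3/2*(-4)*22 = 6*22 = 132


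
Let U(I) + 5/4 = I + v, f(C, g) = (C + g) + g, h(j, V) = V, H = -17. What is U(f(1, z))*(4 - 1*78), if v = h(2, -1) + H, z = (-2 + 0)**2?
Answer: 1517/2 ≈ 758.50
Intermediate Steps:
z = 4 (z = (-2)**2 = 4)
f(C, g) = C + 2*g
v = -18 (v = -1 - 17 = -18)
U(I) = -77/4 + I (U(I) = -5/4 + (I - 18) = -5/4 + (-18 + I) = -77/4 + I)
U(f(1, z))*(4 - 1*78) = (-77/4 + (1 + 2*4))*(4 - 1*78) = (-77/4 + (1 + 8))*(4 - 78) = (-77/4 + 9)*(-74) = -41/4*(-74) = 1517/2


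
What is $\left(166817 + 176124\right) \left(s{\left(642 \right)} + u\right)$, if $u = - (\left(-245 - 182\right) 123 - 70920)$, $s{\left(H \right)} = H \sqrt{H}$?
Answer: $42332979981 + 220168122 \sqrt{642} \approx 4.7912 \cdot 10^{10}$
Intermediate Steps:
$s{\left(H \right)} = H^{\frac{3}{2}}$
$u = 123441$ ($u = - (\left(-427\right) 123 - 70920) = - (-52521 - 70920) = \left(-1\right) \left(-123441\right) = 123441$)
$\left(166817 + 176124\right) \left(s{\left(642 \right)} + u\right) = \left(166817 + 176124\right) \left(642^{\frac{3}{2}} + 123441\right) = 342941 \left(642 \sqrt{642} + 123441\right) = 342941 \left(123441 + 642 \sqrt{642}\right) = 42332979981 + 220168122 \sqrt{642}$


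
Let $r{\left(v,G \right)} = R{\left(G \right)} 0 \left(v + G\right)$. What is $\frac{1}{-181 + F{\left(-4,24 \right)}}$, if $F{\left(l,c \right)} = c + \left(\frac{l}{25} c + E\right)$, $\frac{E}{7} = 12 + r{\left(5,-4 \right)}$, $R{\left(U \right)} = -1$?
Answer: $- \frac{25}{1921} \approx -0.013014$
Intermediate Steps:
$r{\left(v,G \right)} = 0$ ($r{\left(v,G \right)} = \left(-1\right) 0 \left(v + G\right) = 0 \left(G + v\right) = 0$)
$E = 84$ ($E = 7 \left(12 + 0\right) = 7 \cdot 12 = 84$)
$F{\left(l,c \right)} = 84 + c + \frac{c l}{25}$ ($F{\left(l,c \right)} = c + \left(\frac{l}{25} c + 84\right) = c + \left(\frac{c l}{25} + 84\right) = c + \left(84 + \frac{c l}{25}\right) = 84 + c + \frac{c l}{25}$)
$\frac{1}{-181 + F{\left(-4,24 \right)}} = \frac{1}{-181 + \left(84 + 24 + \frac{1}{25} \cdot 24 \left(-4\right)\right)} = \frac{1}{-181 + \left(84 + 24 - \frac{96}{25}\right)} = \frac{1}{-181 + \frac{2604}{25}} = \frac{1}{- \frac{1921}{25}} = - \frac{25}{1921}$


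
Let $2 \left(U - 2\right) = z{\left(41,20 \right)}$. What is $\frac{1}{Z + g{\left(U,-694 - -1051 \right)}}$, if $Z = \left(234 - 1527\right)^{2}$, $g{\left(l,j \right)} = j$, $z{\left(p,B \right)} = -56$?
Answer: $\frac{1}{1672206} \approx 5.9801 \cdot 10^{-7}$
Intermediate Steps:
$U = -26$ ($U = 2 + \frac{1}{2} \left(-56\right) = 2 - 28 = -26$)
$Z = 1671849$ ($Z = \left(-1293\right)^{2} = 1671849$)
$\frac{1}{Z + g{\left(U,-694 - -1051 \right)}} = \frac{1}{1671849 - -357} = \frac{1}{1671849 + \left(-694 + 1051\right)} = \frac{1}{1671849 + 357} = \frac{1}{1672206}$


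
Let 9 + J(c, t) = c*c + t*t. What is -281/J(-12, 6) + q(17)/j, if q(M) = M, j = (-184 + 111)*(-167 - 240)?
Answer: -8345884/5080581 ≈ -1.6427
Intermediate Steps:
j = 29711 (j = -73*(-407) = 29711)
J(c, t) = -9 + c**2 + t**2 (J(c, t) = -9 + (c*c + t*t) = -9 + (c**2 + t**2) = -9 + c**2 + t**2)
-281/J(-12, 6) + q(17)/j = -281/(-9 + (-12)**2 + 6**2) + 17/29711 = -281/(-9 + 144 + 36) + 17*(1/29711) = -281/171 + 17/29711 = -8345884/5080581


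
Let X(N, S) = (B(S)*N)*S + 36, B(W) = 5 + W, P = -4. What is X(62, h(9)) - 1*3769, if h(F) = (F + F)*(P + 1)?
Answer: 160319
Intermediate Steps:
h(F) = -6*F (h(F) = (F + F)*(-4 + 1) = (2*F)*(-3) = -6*F)
X(N, S) = 36 + N*S*(5 + S) (X(N, S) = ((5 + S)*N)*S + 36 = (N*(5 + S))*S + 36 = N*S*(5 + S) + 36 = 36 + N*S*(5 + S))
X(62, h(9)) - 1*3769 = (36 + 62*(-6*9)*(5 - 6*9)) - 1*3769 = (36 + 62*(-54)*(5 - 54)) - 3769 = (36 + 62*(-54)*(-49)) - 3769 = (36 + 164052) - 3769 = 164088 - 3769 = 160319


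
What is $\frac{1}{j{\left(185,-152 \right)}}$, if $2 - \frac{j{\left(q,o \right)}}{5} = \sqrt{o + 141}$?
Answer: $\frac{2}{75} + \frac{i \sqrt{11}}{75} \approx 0.026667 + 0.044222 i$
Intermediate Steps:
$j{\left(q,o \right)} = 10 - 5 \sqrt{141 + o}$ ($j{\left(q,o \right)} = 10 - 5 \sqrt{o + 141} = 10 - 5 \sqrt{141 + o}$)
$\frac{1}{j{\left(185,-152 \right)}} = \frac{1}{10 - 5 \sqrt{141 - 152}} = \frac{1}{10 - 5 \sqrt{-11}} = \frac{1}{10 - 5 i \sqrt{11}}$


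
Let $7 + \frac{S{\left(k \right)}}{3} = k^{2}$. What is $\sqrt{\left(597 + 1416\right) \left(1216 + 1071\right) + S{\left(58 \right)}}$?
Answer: $\sqrt{4613802} \approx 2148.0$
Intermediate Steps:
$S{\left(k \right)} = -21 + 3 k^{2}$
$\sqrt{\left(597 + 1416\right) \left(1216 + 1071\right) + S{\left(58 \right)}} = \sqrt{\left(597 + 1416\right) \left(1216 + 1071\right) - \left(21 - 3 \cdot 58^{2}\right)} = \sqrt{2013 \cdot 2287 + \left(-21 + 3 \cdot 3364\right)} = \sqrt{4603731 + \left(-21 + 10092\right)} = \sqrt{4603731 + 10071} = \sqrt{4613802}$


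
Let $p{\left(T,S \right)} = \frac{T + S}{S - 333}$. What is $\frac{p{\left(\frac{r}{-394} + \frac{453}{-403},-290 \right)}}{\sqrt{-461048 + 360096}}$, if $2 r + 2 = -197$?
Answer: $- \frac{13195761 i \sqrt{25238}}{1426613081296} \approx - 0.0014695 i$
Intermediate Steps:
$r = - \frac{199}{2}$ ($r = -1 + \frac{1}{2} \left(-197\right) = -1 - \frac{197}{2} = - \frac{199}{2} \approx -99.5$)
$p{\left(T,S \right)} = \frac{S + T}{-333 + S}$
$\frac{p{\left(\frac{r}{-394} + \frac{453}{-403},-290 \right)}}{\sqrt{-461048 + 360096}} = \frac{\frac{1}{-333 - 290} \left(-290 + \left(- \frac{199}{2 \left(-394\right)} + \frac{453}{-403}\right)\right)}{\sqrt{-461048 + 360096}} = \frac{\frac{1}{-623} \left(-290 + \left(\left(- \frac{199}{2}\right) \left(- \frac{1}{394}\right) + 453 \left(- \frac{1}{403}\right)\right)\right)}{\sqrt{-100952}} = \frac{\left(- \frac{1}{623}\right) \left(-290 + \left(\frac{199}{788} - \frac{453}{403}\right)\right)}{2 i \sqrt{25238}} = - \frac{-290 - \frac{276767}{317564}}{623} \left(- \frac{i \sqrt{25238}}{50476}\right) = \left(- \frac{1}{623}\right) \left(- \frac{92370327}{317564}\right) \left(- \frac{i \sqrt{25238}}{50476}\right) = \frac{13195761 \left(- \frac{i \sqrt{25238}}{50476}\right)}{28263196} = - \frac{13195761 i \sqrt{25238}}{1426613081296}$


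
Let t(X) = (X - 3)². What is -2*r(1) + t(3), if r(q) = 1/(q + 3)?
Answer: -½ ≈ -0.50000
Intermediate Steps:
t(X) = (-3 + X)²
r(q) = 1/(3 + q)
-2*r(1) + t(3) = -2/(3 + 1) + (-3 + 3)² = -2/4 + 0² = -2*¼ + 0 = -½ + 0 = -½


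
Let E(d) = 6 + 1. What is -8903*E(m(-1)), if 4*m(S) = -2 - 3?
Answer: -62321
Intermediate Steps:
m(S) = -5/4 (m(S) = (-2 - 3)/4 = (¼)*(-5) = -5/4)
E(d) = 7
-8903*E(m(-1)) = -8903*7 = -62321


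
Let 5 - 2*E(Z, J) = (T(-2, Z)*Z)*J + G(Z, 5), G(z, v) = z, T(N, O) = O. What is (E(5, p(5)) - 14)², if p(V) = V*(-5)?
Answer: 356409/4 ≈ 89102.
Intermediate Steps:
p(V) = -5*V
E(Z, J) = 5/2 - Z/2 - J*Z²/2 (E(Z, J) = 5/2 - ((Z*Z)*J + Z)/2 = 5/2 - (Z²*J + Z)/2 = 5/2 - (J*Z² + Z)/2 = 5/2 - (Z + J*Z²)/2 = 5/2 + (-Z/2 - J*Z²/2) = 5/2 - Z/2 - J*Z²/2)
(E(5, p(5)) - 14)² = ((5/2 - ½*5 - ½*(-5*5)*5²) - 14)² = ((5/2 - 5/2 - ½*(-25)*25) - 14)² = ((5/2 - 5/2 + 625/2) - 14)² = (625/2 - 14)² = (597/2)² = 356409/4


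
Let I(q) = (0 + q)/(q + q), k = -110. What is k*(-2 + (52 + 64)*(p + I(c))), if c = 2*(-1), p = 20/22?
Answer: -17760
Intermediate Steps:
p = 10/11 (p = 20*(1/22) = 10/11 ≈ 0.90909)
c = -2
I(q) = ½ (I(q) = q/((2*q)) = q*(1/(2*q)) = ½)
k*(-2 + (52 + 64)*(p + I(c))) = -110*(-2 + (52 + 64)*(10/11 + ½)) = -110*(-2 + 116*(31/22)) = -110*(-2 + 1798/11) = -110*1776/11 = -17760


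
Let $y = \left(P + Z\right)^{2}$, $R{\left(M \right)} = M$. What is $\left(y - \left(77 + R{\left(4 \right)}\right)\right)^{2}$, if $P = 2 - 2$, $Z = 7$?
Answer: $1024$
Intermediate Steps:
$P = 0$
$y = 49$ ($y = \left(0 + 7\right)^{2} = 7^{2} = 49$)
$\left(y - \left(77 + R{\left(4 \right)}\right)\right)^{2} = \left(49 - 81\right)^{2} = \left(-32\right)^{2} = 1024$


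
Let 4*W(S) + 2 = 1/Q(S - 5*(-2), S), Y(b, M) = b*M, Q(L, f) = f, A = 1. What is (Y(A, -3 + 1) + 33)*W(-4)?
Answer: -279/16 ≈ -17.438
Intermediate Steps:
Y(b, M) = M*b
W(S) = -½ + 1/(4*S)
(Y(A, -3 + 1) + 33)*W(-4) = ((-3 + 1)*1 + 33)*((¼)*(1 - 2*(-4))/(-4)) = (-2*1 + 33)*((¼)*(-¼)*(1 + 8)) = (-2 + 33)*((¼)*(-¼)*9) = 31*(-9/16) = -279/16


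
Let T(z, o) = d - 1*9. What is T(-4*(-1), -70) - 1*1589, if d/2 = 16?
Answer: -1566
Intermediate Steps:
d = 32 (d = 2*16 = 32)
T(z, o) = 23 (T(z, o) = 32 - 1*9 = 32 - 9 = 23)
T(-4*(-1), -70) - 1*1589 = 23 - 1*1589 = 23 - 1589 = -1566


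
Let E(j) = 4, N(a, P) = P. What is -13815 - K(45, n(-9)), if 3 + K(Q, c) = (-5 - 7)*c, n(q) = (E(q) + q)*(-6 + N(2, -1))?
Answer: -13392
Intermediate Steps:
n(q) = -28 - 7*q (n(q) = (4 + q)*(-6 - 1) = (4 + q)*(-7) = -28 - 7*q)
K(Q, c) = -3 - 12*c (K(Q, c) = -3 + (-5 - 7)*c = -3 - 12*c)
-13815 - K(45, n(-9)) = -13815 - (-3 - 12*(-28 - 7*(-9))) = -13815 - (-3 - 12*(-28 + 63)) = -13815 - (-3 - 12*35) = -13815 - (-3 - 420) = -13815 - 1*(-423) = -13815 + 423 = -13392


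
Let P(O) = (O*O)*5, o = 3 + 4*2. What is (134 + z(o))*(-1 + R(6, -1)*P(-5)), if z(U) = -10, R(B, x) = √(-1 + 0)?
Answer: -124 + 15500*I ≈ -124.0 + 15500.0*I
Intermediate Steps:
R(B, x) = I (R(B, x) = √(-1) = I)
o = 11 (o = 3 + 8 = 11)
P(O) = 5*O² (P(O) = O²*5 = 5*O²)
(134 + z(o))*(-1 + R(6, -1)*P(-5)) = (134 - 10)*(-1 + I*(5*(-5)²)) = 124*(-1 + I*(5*25)) = 124*(-1 + I*125) = 124*(-1 + 125*I) = -124 + 15500*I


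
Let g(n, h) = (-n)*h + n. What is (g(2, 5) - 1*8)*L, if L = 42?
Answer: -672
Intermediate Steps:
g(n, h) = n - h*n (g(n, h) = -h*n + n = n - h*n)
(g(2, 5) - 1*8)*L = (2*(1 - 1*5) - 1*8)*42 = (2*(1 - 5) - 8)*42 = (2*(-4) - 8)*42 = (-8 - 8)*42 = -16*42 = -672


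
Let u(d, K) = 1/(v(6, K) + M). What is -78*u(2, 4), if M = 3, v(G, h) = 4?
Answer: -78/7 ≈ -11.143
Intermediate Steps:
u(d, K) = ⅐ (u(d, K) = 1/(4 + 3) = 1/7 = ⅐)
-78*u(2, 4) = -78*⅐ = -78/7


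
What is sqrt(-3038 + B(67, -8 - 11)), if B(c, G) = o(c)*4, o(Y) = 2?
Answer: I*sqrt(3030) ≈ 55.045*I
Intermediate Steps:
B(c, G) = 8 (B(c, G) = 2*4 = 8)
sqrt(-3038 + B(67, -8 - 11)) = sqrt(-3038 + 8) = sqrt(-3030) = I*sqrt(3030)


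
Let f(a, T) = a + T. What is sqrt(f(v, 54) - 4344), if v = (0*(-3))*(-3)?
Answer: I*sqrt(4290) ≈ 65.498*I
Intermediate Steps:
v = 0 (v = 0*(-3) = 0)
f(a, T) = T + a
sqrt(f(v, 54) - 4344) = sqrt((54 + 0) - 4344) = sqrt(54 - 4344) = sqrt(-4290) = I*sqrt(4290)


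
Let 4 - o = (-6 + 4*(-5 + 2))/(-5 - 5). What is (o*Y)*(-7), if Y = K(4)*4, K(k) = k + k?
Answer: -2464/5 ≈ -492.80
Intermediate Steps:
o = 11/5 (o = 4 - (-6 + 4*(-5 + 2))/(-5 - 5) = 4 - (-6 + 4*(-3))/(-10) = 4 - (-6 - 12)*(-1)/10 = 4 - (-18)*(-1)/10 = 4 - 1*9/5 = 4 - 9/5 = 11/5 ≈ 2.2000)
K(k) = 2*k
Y = 32 (Y = (2*4)*4 = 8*4 = 32)
(o*Y)*(-7) = ((11/5)*32)*(-7) = (352/5)*(-7) = -2464/5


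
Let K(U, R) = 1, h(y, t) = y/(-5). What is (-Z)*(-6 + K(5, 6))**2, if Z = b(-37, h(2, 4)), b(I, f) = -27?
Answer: 675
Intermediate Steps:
h(y, t) = -y/5 (h(y, t) = y*(-1/5) = -y/5)
Z = -27
(-Z)*(-6 + K(5, 6))**2 = (-1*(-27))*(-6 + 1)**2 = 27*(-5)**2 = 27*25 = 675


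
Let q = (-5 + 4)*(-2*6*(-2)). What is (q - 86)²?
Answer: 12100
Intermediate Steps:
q = -24 (q = -(-12)*(-2) = -1*24 = -24)
(q - 86)² = (-24 - 86)² = (-110)² = 12100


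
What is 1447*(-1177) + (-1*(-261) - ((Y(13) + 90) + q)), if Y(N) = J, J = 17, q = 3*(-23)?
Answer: -1702896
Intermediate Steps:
q = -69
Y(N) = 17
1447*(-1177) + (-1*(-261) - ((Y(13) + 90) + q)) = 1447*(-1177) + (-1*(-261) - ((17 + 90) - 69)) = -1703119 + (261 - (107 - 69)) = -1703119 + (261 - 1*38) = -1703119 + (261 - 38) = -1703119 + 223 = -1702896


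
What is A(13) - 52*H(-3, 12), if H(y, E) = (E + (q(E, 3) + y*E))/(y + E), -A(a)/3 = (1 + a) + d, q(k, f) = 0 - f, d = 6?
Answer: 96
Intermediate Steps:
q(k, f) = -f
A(a) = -21 - 3*a (A(a) = -3*((1 + a) + 6) = -3*(7 + a) = -21 - 3*a)
H(y, E) = (-3 + E + E*y)/(E + y) (H(y, E) = (E + (-1*3 + y*E))/(y + E) = (E + (-3 + E*y))/(E + y) = (-3 + E + E*y)/(E + y))
A(13) - 52*H(-3, 12) = (-21 - 3*13) - 52*(-3 + 12 + 12*(-3))/(12 - 3) = (-21 - 39) - 52*(-3 + 12 - 36)/9 = -60 - 52*(-27)/9 = -60 - 52*(-3) = -60 + 156 = 96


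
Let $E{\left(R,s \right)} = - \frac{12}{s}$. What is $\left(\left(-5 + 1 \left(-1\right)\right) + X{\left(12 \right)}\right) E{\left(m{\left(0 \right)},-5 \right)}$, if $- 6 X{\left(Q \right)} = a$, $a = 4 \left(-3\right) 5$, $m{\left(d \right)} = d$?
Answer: $\frac{48}{5} \approx 9.6$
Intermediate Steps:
$a = -60$ ($a = \left(-12\right) 5 = -60$)
$X{\left(Q \right)} = 10$ ($X{\left(Q \right)} = \left(- \frac{1}{6}\right) \left(-60\right) = 10$)
$\left(\left(-5 + 1 \left(-1\right)\right) + X{\left(12 \right)}\right) E{\left(m{\left(0 \right)},-5 \right)} = \left(\left(-5 + 1 \left(-1\right)\right) + 10\right) \left(- \frac{12}{-5}\right) = \left(\left(-5 - 1\right) + 10\right) \left(\left(-12\right) \left(- \frac{1}{5}\right)\right) = \left(-6 + 10\right) \frac{12}{5} = 4 \cdot \frac{12}{5} = \frac{48}{5}$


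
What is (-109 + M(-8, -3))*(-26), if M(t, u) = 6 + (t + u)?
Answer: 2964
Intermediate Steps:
M(t, u) = 6 + t + u
(-109 + M(-8, -3))*(-26) = (-109 + (6 - 8 - 3))*(-26) = (-109 - 5)*(-26) = -114*(-26) = 2964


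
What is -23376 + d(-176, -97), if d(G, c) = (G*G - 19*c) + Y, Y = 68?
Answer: 9511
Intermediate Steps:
d(G, c) = 68 + G² - 19*c (d(G, c) = (G*G - 19*c) + 68 = (G² - 19*c) + 68 = 68 + G² - 19*c)
-23376 + d(-176, -97) = -23376 + (68 + (-176)² - 19*(-97)) = -23376 + (68 + 30976 + 1843) = -23376 + 32887 = 9511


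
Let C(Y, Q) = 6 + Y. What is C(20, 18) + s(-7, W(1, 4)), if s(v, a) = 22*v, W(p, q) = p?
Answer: -128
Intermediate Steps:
C(20, 18) + s(-7, W(1, 4)) = (6 + 20) + 22*(-7) = 26 - 154 = -128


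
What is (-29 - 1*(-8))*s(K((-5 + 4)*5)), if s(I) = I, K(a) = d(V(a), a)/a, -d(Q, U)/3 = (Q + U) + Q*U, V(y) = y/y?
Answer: 567/5 ≈ 113.40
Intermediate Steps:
V(y) = 1
d(Q, U) = -3*Q - 3*U - 3*Q*U (d(Q, U) = -3*((Q + U) + Q*U) = -3*(Q + U + Q*U) = -3*Q - 3*U - 3*Q*U)
K(a) = (-3 - 6*a)/a (K(a) = (-3*1 - 3*a - 3*1*a)/a = (-3 - 3*a - 3*a)/a = (-3 - 6*a)/a)
(-29 - 1*(-8))*s(K((-5 + 4)*5)) = (-29 - 1*(-8))*(-6 - 3*1/(5*(-5 + 4))) = (-29 + 8)*(-6 - 3/((-1*5))) = -21*(-6 - 3/(-5)) = -21*(-6 - 3*(-⅕)) = -21*(-6 + ⅗) = -21*(-27/5) = 567/5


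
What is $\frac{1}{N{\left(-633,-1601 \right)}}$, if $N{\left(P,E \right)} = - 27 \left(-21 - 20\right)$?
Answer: $\frac{1}{1107} \approx 0.00090334$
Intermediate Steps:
$N{\left(P,E \right)} = 1107$ ($N{\left(P,E \right)} = \left(-27\right) \left(-41\right) = 1107$)
$\frac{1}{N{\left(-633,-1601 \right)}} = \frac{1}{1107}$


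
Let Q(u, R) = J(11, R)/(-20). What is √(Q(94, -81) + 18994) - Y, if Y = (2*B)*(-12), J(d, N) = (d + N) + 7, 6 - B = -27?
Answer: 792 + √1899715/10 ≈ 929.83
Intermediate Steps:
B = 33 (B = 6 - 1*(-27) = 6 + 27 = 33)
J(d, N) = 7 + N + d (J(d, N) = (N + d) + 7 = 7 + N + d)
Q(u, R) = -9/10 - R/20 (Q(u, R) = (7 + R + 11)/(-20) = (18 + R)*(-1/20) = -9/10 - R/20)
Y = -792 (Y = (2*33)*(-12) = 66*(-12) = -792)
√(Q(94, -81) + 18994) - Y = √((-9/10 - 1/20*(-81)) + 18994) - 1*(-792) = √((-9/10 + 81/20) + 18994) + 792 = √(63/20 + 18994) + 792 = √(379943/20) + 792 = √1899715/10 + 792 = 792 + √1899715/10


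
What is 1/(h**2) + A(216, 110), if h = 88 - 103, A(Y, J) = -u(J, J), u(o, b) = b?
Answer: -24749/225 ≈ -110.00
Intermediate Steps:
A(Y, J) = -J
h = -15
1/(h**2) + A(216, 110) = 1/((-15)**2) - 1*110 = 1/225 - 110 = -24749/225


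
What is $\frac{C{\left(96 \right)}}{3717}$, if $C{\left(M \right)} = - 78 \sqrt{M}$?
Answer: $- \frac{104 \sqrt{6}}{1239} \approx -0.20561$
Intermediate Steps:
$\frac{C{\left(96 \right)}}{3717} = \frac{\left(-78\right) \sqrt{96}}{3717} = - 78 \cdot 4 \sqrt{6} \cdot \frac{1}{3717} = - 312 \sqrt{6} \cdot \frac{1}{3717} = - \frac{104 \sqrt{6}}{1239}$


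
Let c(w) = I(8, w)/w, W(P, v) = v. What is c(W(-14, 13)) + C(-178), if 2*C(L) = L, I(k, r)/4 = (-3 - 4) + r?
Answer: -1133/13 ≈ -87.154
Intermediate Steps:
I(k, r) = -28 + 4*r (I(k, r) = 4*((-3 - 4) + r) = 4*(-7 + r) = -28 + 4*r)
C(L) = L/2
c(w) = (-28 + 4*w)/w
c(W(-14, 13)) + C(-178) = (4 - 28/13) + (1/2)*(-178) = (4 - 28*1/13) - 89 = (4 - 28/13) - 89 = 24/13 - 89 = -1133/13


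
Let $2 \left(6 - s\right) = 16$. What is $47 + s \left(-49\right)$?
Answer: $145$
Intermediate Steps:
$s = -2$ ($s = 6 - 8 = -2$)
$47 + s \left(-49\right) = 47 - -98 = 47 + 98 = 145$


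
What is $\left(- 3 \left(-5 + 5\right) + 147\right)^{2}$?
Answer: $21609$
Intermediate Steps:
$\left(- 3 \left(-5 + 5\right) + 147\right)^{2} = \left(\left(-3\right) 0 + 147\right)^{2} = \left(0 + 147\right)^{2} = 147^{2} = 21609$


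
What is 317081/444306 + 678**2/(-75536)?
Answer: -22536166111/4195137252 ≈ -5.3720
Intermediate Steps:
317081/444306 + 678**2/(-75536) = 317081*(1/444306) + 459684*(-1/75536) = 317081/444306 - 114921/18884 = -22536166111/4195137252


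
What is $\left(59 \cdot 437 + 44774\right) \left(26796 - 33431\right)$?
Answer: $-468145695$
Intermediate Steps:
$\left(59 \cdot 437 + 44774\right) \left(26796 - 33431\right) = \left(25783 + 44774\right) \left(-6635\right) = 70557 \left(-6635\right) = -468145695$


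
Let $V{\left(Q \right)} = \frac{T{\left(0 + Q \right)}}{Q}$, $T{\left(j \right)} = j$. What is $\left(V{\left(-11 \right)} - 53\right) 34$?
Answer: $-1768$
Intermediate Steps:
$V{\left(Q \right)} = 1$ ($V{\left(Q \right)} = \frac{0 + Q}{Q} = \frac{Q}{Q} = 1$)
$\left(V{\left(-11 \right)} - 53\right) 34 = \left(1 - 53\right) 34 = \left(-52\right) 34 = -1768$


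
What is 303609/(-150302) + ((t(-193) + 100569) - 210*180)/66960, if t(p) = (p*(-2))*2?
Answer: -5389659629/5032110960 ≈ -1.0711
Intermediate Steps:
t(p) = -4*p (t(p) = -2*p*2 = -4*p)
303609/(-150302) + ((t(-193) + 100569) - 210*180)/66960 = 303609/(-150302) + ((-4*(-193) + 100569) - 210*180)/66960 = 303609*(-1/150302) + ((772 + 100569) - 37800)*(1/66960) = -303609/150302 + (101341 - 37800)*(1/66960) = -303609/150302 + 63541*(1/66960) = -303609/150302 + 63541/66960 = -5389659629/5032110960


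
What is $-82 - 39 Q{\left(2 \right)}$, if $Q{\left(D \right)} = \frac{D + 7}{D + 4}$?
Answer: $- \frac{281}{2} \approx -140.5$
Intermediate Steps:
$Q{\left(D \right)} = \frac{7 + D}{4 + D}$
$-82 - 39 Q{\left(2 \right)} = -82 - 39 \frac{7 + 2}{4 + 2} = -82 - 39 \cdot \frac{1}{6} \cdot 9 = -82 - \frac{117}{2} = - \frac{281}{2}$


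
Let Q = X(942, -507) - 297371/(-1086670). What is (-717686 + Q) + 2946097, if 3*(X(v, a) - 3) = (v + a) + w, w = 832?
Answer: 7266029627143/3260010 ≈ 2.2288e+6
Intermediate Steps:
X(v, a) = 841/3 + a/3 + v/3 (X(v, a) = 3 + ((v + a) + 832)/3 = 3 + ((a + v) + 832)/3 = 3 + (832 + a + v)/3 = 3 + (832/3 + a/3 + v/3) = 841/3 + a/3 + v/3)
Q = 1387483033/3260010 (Q = (841/3 + (1/3)*(-507) + (1/3)*942) - 297371/(-1086670) = (841/3 - 169 + 314) - 297371*(-1/1086670) = 1276/3 + 297371/1086670 = 1387483033/3260010 ≈ 425.61)
(-717686 + Q) + 2946097 = (-717686 + 1387483033/3260010) + 2946097 = -2338276053827/3260010 + 2946097 = 7266029627143/3260010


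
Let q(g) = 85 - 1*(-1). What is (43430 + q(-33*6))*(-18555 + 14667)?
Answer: -169190208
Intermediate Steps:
q(g) = 86 (q(g) = 85 + 1 = 86)
(43430 + q(-33*6))*(-18555 + 14667) = (43430 + 86)*(-18555 + 14667) = 43516*(-3888) = -169190208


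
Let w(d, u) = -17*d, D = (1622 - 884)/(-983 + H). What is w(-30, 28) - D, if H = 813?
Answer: 43719/85 ≈ 514.34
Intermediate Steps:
D = -369/85 (D = (1622 - 884)/(-983 + 813) = 738/(-170) = 738*(-1/170) = -369/85 ≈ -4.3412)
w(-30, 28) - D = -17*(-30) - 1*(-369/85) = 510 + 369/85 = 43719/85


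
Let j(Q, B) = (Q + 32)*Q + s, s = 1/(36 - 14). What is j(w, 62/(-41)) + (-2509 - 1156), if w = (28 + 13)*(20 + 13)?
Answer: 41145281/22 ≈ 1.8702e+6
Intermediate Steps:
w = 1353 (w = 41*33 = 1353)
s = 1/22 ≈ 0.045455
j(Q, B) = 1/22 + Q*(32 + Q) (j(Q, B) = (Q + 32)*Q + 1/22 = (32 + Q)*Q + 1/22 = Q*(32 + Q) + 1/22 = 1/22 + Q*(32 + Q))
j(w, 62/(-41)) + (-2509 - 1156) = (1/22 + 1353**2 + 32*1353) + (-2509 - 1156) = (1/22 + 1830609 + 43296) - 3665 = 41225911/22 - 3665 = 41145281/22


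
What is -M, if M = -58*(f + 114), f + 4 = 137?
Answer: 14326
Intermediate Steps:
f = 133 (f = -4 + 137 = 133)
M = -14326 (M = -58*(133 + 114) = -58*247 = -14326)
-M = -1*(-14326) = 14326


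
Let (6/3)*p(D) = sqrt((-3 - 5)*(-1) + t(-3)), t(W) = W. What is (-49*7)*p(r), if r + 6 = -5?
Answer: -343*sqrt(5)/2 ≈ -383.49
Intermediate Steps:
r = -11 (r = -6 - 5 = -11)
p(D) = sqrt(5)/2 (p(D) = sqrt((-3 - 5)*(-1) - 3)/2 = sqrt(-8*(-1) - 3)/2 = sqrt(8 - 3)/2 = sqrt(5)/2)
(-49*7)*p(r) = (-49*7)*(sqrt(5)/2) = -343*sqrt(5)/2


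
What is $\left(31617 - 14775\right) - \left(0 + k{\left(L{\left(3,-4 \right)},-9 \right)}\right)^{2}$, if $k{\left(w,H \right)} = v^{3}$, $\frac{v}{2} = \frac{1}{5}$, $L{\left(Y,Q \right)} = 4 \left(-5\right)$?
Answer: $\frac{263156186}{15625} \approx 16842.0$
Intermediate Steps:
$L{\left(Y,Q \right)} = -20$
$v = \frac{2}{5} \approx 0.4$
$k{\left(w,H \right)} = \frac{8}{125}$ ($k{\left(w,H \right)} = \left(\frac{2}{5}\right)^{3} = \frac{8}{125}$)
$\left(31617 - 14775\right) - \left(0 + k{\left(L{\left(3,-4 \right)},-9 \right)}\right)^{2} = \left(31617 - 14775\right) - \left(0 + \frac{8}{125}\right)^{2} = \left(31617 - 14775\right) - \left(\frac{8}{125}\right)^{2} = \left(31617 - 14775\right) - \frac{64}{15625} = 16842 - \frac{64}{15625} = \frac{263156186}{15625}$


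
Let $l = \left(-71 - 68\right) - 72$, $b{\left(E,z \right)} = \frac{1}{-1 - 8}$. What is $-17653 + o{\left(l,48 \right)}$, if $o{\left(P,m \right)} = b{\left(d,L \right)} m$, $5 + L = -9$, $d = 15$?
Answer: $- \frac{52975}{3} \approx -17658.0$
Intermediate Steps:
$L = -14$ ($L = -5 - 9 = -14$)
$b{\left(E,z \right)} = - \frac{1}{9}$ ($b{\left(E,z \right)} = \frac{1}{-9} = - \frac{1}{9}$)
$l = -211$ ($l = -139 - 72 = -211$)
$o{\left(P,m \right)} = - \frac{m}{9}$
$-17653 + o{\left(l,48 \right)} = -17653 - \frac{16}{3} = - \frac{52975}{3}$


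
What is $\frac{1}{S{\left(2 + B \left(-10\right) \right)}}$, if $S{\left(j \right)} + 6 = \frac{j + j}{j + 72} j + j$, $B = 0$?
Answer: $- \frac{37}{144} \approx -0.25694$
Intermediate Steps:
$S{\left(j \right)} = -6 + j + \frac{2 j^{2}}{72 + j}$ ($S{\left(j \right)} = -6 + \left(\frac{j + j}{j + 72} j + j\right) = -6 + \left(\frac{2 j}{72 + j} j + j\right) = -6 + \left(\frac{2 j^{2}}{72 + j} + j\right) = -6 + \left(j + \frac{2 j^{2}}{72 + j}\right) = -6 + j + \frac{2 j^{2}}{72 + j}$)
$\frac{1}{S{\left(2 + B \left(-10\right) \right)}} = \frac{1}{3 \frac{1}{72 + \left(2 + 0 \left(-10\right)\right)} \left(-144 + \left(2 + 0 \left(-10\right)\right)^{2} + 22 \left(2 + 0 \left(-10\right)\right)\right)} = \frac{1}{3 \frac{1}{72 + \left(2 + 0\right)} \left(-144 + \left(2 + 0\right)^{2} + 22 \left(2 + 0\right)\right)} = \frac{1}{3 \frac{1}{72 + 2} \left(-144 + 2^{2} + 22 \cdot 2\right)} = \frac{1}{3 \cdot \frac{1}{74} \left(-144 + 4 + 44\right)} = \frac{1}{3 \cdot \frac{1}{74} \left(-96\right)} = \frac{1}{- \frac{144}{37}} = - \frac{37}{144}$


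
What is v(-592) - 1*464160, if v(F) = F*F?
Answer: -113696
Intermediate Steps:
v(F) = F**2
v(-592) - 1*464160 = (-592)**2 - 1*464160 = 350464 - 464160 = -113696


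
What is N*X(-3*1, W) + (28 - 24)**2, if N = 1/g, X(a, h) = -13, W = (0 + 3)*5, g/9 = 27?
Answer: 3875/243 ≈ 15.947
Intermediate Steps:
g = 243 (g = 9*27 = 243)
W = 15 (W = 3*5 = 15)
N = 1/243 ≈ 0.0041152
N*X(-3*1, W) + (28 - 24)**2 = (1/243)*(-13) + (28 - 24)**2 = -13/243 + 4**2 = -13/243 + 16 = 3875/243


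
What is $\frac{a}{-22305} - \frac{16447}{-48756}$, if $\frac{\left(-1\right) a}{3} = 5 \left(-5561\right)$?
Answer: $- \frac{246675427}{72500172} \approx -3.4024$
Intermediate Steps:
$a = 83415$ ($a = - 3 \cdot 5 \left(-5561\right) = \left(-3\right) \left(-27805\right) = 83415$)
$\frac{a}{-22305} - \frac{16447}{-48756} = \frac{83415}{-22305} - \frac{16447}{-48756} = 83415 \left(- \frac{1}{22305}\right) - - \frac{16447}{48756} = - \frac{5561}{1487} + \frac{16447}{48756} = - \frac{246675427}{72500172}$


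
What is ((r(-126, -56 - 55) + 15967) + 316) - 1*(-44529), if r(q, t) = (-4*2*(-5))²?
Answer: 62412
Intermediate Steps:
r(q, t) = 1600 (r(q, t) = (-8*(-5))² = 40² = 1600)
((r(-126, -56 - 55) + 15967) + 316) - 1*(-44529) = ((1600 + 15967) + 316) - 1*(-44529) = (17567 + 316) + 44529 = 17883 + 44529 = 62412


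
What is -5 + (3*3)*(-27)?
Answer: -248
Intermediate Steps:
-5 + (3*3)*(-27) = -5 + 9*(-27) = -5 - 243 = -248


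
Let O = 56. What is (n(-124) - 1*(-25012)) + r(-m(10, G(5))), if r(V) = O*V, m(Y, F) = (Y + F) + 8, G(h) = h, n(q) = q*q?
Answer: 39100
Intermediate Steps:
n(q) = q²
m(Y, F) = 8 + F + Y (m(Y, F) = (F + Y) + 8 = 8 + F + Y)
r(V) = 56*V
(n(-124) - 1*(-25012)) + r(-m(10, G(5))) = ((-124)² - 1*(-25012)) + 56*(-(8 + 5 + 10)) = (15376 + 25012) + 56*(-1*23) = 40388 + 56*(-23) = 40388 - 1288 = 39100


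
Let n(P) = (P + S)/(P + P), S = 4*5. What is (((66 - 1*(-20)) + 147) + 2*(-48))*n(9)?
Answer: 3973/18 ≈ 220.72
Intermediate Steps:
S = 20
n(P) = (20 + P)/(2*P) (n(P) = (P + 20)/(P + P) = (20 + P)/((2*P)) = (20 + P)*(1/(2*P)) = (20 + P)/(2*P))
(((66 - 1*(-20)) + 147) + 2*(-48))*n(9) = (((66 - 1*(-20)) + 147) + 2*(-48))*((½)*(20 + 9)/9) = (((66 + 20) + 147) - 96)*((½)*(⅑)*29) = ((86 + 147) - 96)*(29/18) = (233 - 96)*(29/18) = 137*(29/18) = 3973/18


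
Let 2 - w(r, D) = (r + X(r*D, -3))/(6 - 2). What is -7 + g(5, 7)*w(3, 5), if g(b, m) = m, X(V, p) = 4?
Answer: -21/4 ≈ -5.2500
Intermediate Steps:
w(r, D) = 1 - r/4 (w(r, D) = 2 - (r + 4)/(6 - 2) = 2 - (4 + r)/4 = 2 - (1 + r/4) = 2 + (-1 - r/4) = 1 - r/4)
-7 + g(5, 7)*w(3, 5) = -7 + 7*(1 - ¼*3) = -7 + 7*(1 - ¾) = -7 + 7*(¼) = -7 + 7/4 = -21/4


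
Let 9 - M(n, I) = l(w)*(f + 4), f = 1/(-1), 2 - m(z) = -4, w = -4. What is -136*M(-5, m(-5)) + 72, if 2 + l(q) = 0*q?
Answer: -1968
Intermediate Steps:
m(z) = 6 (m(z) = 2 - 1*(-4) = 2 + 4 = 6)
l(q) = -2 (l(q) = -2 + 0*q = -2 + 0 = -2)
f = -1
M(n, I) = 15 (M(n, I) = 9 - (-2)*(-1 + 4) = 9 - (-2)*3 = 9 - 1*(-6) = 9 + 6 = 15)
-136*M(-5, m(-5)) + 72 = -136*15 + 72 = -2040 + 72 = -1968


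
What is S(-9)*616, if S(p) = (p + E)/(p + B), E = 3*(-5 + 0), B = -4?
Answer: 14784/13 ≈ 1137.2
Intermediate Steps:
E = -15 (E = 3*(-5) = -15)
S(p) = (-15 + p)/(-4 + p) (S(p) = (p - 15)/(p - 4) = (-15 + p)/(-4 + p))
S(-9)*616 = ((-15 - 9)/(-4 - 9))*616 = (-24/(-13))*616 = -1/13*(-24)*616 = (24/13)*616 = 14784/13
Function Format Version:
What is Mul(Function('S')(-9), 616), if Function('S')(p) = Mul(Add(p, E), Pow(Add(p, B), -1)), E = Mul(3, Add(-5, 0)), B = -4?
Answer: Rational(14784, 13) ≈ 1137.2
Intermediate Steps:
E = -15 (E = Mul(3, -5) = -15)
Function('S')(p) = Mul(Pow(Add(-4, p), -1), Add(-15, p)) (Function('S')(p) = Mul(Add(p, -15), Pow(Add(p, -4), -1)) = Mul(Add(-15, p), Pow(Add(-4, p), -1)) = Mul(Pow(Add(-4, p), -1), Add(-15, p)))
Mul(Function('S')(-9), 616) = Mul(Mul(Pow(Add(-4, -9), -1), Add(-15, -9)), 616) = Mul(Mul(Pow(-13, -1), -24), 616) = Mul(Mul(Rational(-1, 13), -24), 616) = Mul(Rational(24, 13), 616) = Rational(14784, 13)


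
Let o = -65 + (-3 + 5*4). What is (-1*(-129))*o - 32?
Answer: -6224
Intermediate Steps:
o = -48 (o = -65 + (-3 + 20) = -65 + 17 = -48)
(-1*(-129))*o - 32 = -1*(-129)*(-48) - 32 = 129*(-48) - 32 = -6192 - 32 = -6224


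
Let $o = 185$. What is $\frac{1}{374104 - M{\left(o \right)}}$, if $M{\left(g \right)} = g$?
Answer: $\frac{1}{373919} \approx 2.6744 \cdot 10^{-6}$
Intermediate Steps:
$\frac{1}{374104 - M{\left(o \right)}} = \frac{1}{374104 - 185} = \frac{1}{373919}$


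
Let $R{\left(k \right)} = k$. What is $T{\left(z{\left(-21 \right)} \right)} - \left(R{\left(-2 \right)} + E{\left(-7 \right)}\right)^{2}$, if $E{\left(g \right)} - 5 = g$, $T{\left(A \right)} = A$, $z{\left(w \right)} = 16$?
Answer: $0$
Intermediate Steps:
$E{\left(g \right)} = 5 + g$
$T{\left(z{\left(-21 \right)} \right)} - \left(R{\left(-2 \right)} + E{\left(-7 \right)}\right)^{2} = 16 - \left(-2 + \left(5 - 7\right)\right)^{2} = 16 - \left(-2 - 2\right)^{2} = 16 - \left(-4\right)^{2} = 16 - 16 = 0$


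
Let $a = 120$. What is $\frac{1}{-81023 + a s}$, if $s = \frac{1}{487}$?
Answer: $- \frac{487}{39458081} \approx -1.2342 \cdot 10^{-5}$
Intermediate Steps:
$s = \frac{1}{487} \approx 0.0020534$
$\frac{1}{-81023 + a s} = \frac{1}{-81023 + 120 \cdot \frac{1}{487}} = \frac{1}{-81023 + \frac{120}{487}} = \frac{1}{- \frac{39458081}{487}} = - \frac{487}{39458081}$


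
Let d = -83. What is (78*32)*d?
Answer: -207168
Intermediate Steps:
(78*32)*d = (78*32)*(-83) = 2496*(-83) = -207168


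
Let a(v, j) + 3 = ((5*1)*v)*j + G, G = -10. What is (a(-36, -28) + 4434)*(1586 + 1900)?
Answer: 32981046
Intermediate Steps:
a(v, j) = -13 + 5*j*v (a(v, j) = -3 + (((5*1)*v)*j - 10) = -3 + ((5*v)*j - 10) = -3 + (5*j*v - 10) = -3 + (-10 + 5*j*v) = -13 + 5*j*v)
(a(-36, -28) + 4434)*(1586 + 1900) = ((-13 + 5*(-28)*(-36)) + 4434)*(1586 + 1900) = ((-13 + 5040) + 4434)*3486 = (5027 + 4434)*3486 = 9461*3486 = 32981046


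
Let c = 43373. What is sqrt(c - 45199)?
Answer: I*sqrt(1826) ≈ 42.732*I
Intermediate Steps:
sqrt(c - 45199) = sqrt(43373 - 45199) = sqrt(-1826) = I*sqrt(1826)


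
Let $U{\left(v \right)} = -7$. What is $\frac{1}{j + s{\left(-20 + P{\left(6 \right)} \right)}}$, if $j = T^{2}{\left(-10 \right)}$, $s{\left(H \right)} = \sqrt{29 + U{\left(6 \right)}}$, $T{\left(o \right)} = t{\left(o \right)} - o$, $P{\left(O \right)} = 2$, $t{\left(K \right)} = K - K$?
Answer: $\frac{50}{4989} - \frac{\sqrt{22}}{9978} \approx 0.009552$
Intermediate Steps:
$t{\left(K \right)} = 0$
$T{\left(o \right)} = - o$ ($T{\left(o \right)} = 0 - o = - o$)
$s{\left(H \right)} = \sqrt{22}$ ($s{\left(H \right)} = \sqrt{29 - 7} = \sqrt{22}$)
$j = 100$ ($j = \left(\left(-1\right) \left(-10\right)\right)^{2} = 10^{2} = 100$)
$\frac{1}{j + s{\left(-20 + P{\left(6 \right)} \right)}} = \frac{1}{100 + \sqrt{22}}$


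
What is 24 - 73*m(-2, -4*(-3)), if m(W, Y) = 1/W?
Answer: 121/2 ≈ 60.500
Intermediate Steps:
24 - 73*m(-2, -4*(-3)) = 24 - 73/(-2) = 24 - 73*(-½) = 24 + 73/2 = 121/2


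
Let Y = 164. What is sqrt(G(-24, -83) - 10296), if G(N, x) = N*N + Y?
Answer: 2*I*sqrt(2389) ≈ 97.755*I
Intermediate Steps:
G(N, x) = 164 + N**2 (G(N, x) = N*N + 164 = N**2 + 164 = 164 + N**2)
sqrt(G(-24, -83) - 10296) = sqrt((164 + (-24)**2) - 10296) = sqrt((164 + 576) - 10296) = sqrt(740 - 10296) = sqrt(-9556) = 2*I*sqrt(2389)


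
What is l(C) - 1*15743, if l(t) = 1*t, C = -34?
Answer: -15777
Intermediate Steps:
l(t) = t
l(C) - 1*15743 = -34 - 1*15743 = -34 - 15743 = -15777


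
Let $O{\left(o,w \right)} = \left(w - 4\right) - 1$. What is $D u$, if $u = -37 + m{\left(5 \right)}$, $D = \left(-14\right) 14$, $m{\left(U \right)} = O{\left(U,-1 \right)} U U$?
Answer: $36652$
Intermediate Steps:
$O{\left(o,w \right)} = -5 + w$ ($O{\left(o,w \right)} = \left(-4 + w\right) - 1 = -5 + w$)
$m{\left(U \right)} = - 6 U^{2}$ ($m{\left(U \right)} = \left(-5 - 1\right) U U = - 6 U U = - 6 U^{2}$)
$D = -196$
$u = -187$ ($u = -37 - 6 \cdot 5^{2} = -37 - 150 = -187$)
$D u = \left(-196\right) \left(-187\right) = 36652$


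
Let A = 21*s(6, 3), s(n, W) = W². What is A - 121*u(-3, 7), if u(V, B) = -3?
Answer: 552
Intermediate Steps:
A = 189 (A = 21*3² = 21*9 = 189)
A - 121*u(-3, 7) = 189 - 121*(-3) = 189 + 363 = 552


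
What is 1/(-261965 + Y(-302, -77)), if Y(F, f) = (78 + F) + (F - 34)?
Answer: -1/262525 ≈ -3.8092e-6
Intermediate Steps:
Y(F, f) = 44 + 2*F (Y(F, f) = (78 + F) + (-34 + F) = 44 + 2*F)
1/(-261965 + Y(-302, -77)) = 1/(-261965 + (44 + 2*(-302))) = 1/(-261965 + (44 - 604)) = 1/(-261965 - 560) = 1/(-262525) = -1/262525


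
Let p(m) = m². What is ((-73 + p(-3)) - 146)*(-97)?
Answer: 20370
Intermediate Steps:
((-73 + p(-3)) - 146)*(-97) = ((-73 + (-3)²) - 146)*(-97) = ((-73 + 9) - 146)*(-97) = (-64 - 146)*(-97) = -210*(-97) = 20370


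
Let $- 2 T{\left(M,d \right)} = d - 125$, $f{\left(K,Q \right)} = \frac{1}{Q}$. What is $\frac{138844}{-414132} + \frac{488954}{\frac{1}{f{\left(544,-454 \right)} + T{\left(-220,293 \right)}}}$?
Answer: $- \frac{965302289939414}{23501991} \approx -4.1073 \cdot 10^{7}$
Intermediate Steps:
$T{\left(M,d \right)} = \frac{125}{2} - \frac{d}{2}$ ($T{\left(M,d \right)} = - \frac{d - 125}{2} = - \frac{-125 + d}{2} = \frac{125}{2} - \frac{d}{2}$)
$\frac{138844}{-414132} + \frac{488954}{\frac{1}{f{\left(544,-454 \right)} + T{\left(-220,293 \right)}}} = \frac{138844}{-414132} + \frac{488954}{\frac{1}{\frac{1}{-454} + \left(\frac{125}{2} - \frac{293}{2}\right)}} = 138844 \left(- \frac{1}{414132}\right) + \frac{488954}{\frac{1}{- \frac{1}{454} + \left(\frac{125}{2} - \frac{293}{2}\right)}} = - \frac{34711}{103533} + \frac{488954}{\frac{1}{- \frac{1}{454} - 84}} = - \frac{34711}{103533} + \frac{488954}{\frac{1}{- \frac{38137}{454}}} = - \frac{34711}{103533} + \frac{488954}{- \frac{454}{38137}} = - \frac{34711}{103533} + 488954 \left(- \frac{38137}{454}\right) = - \frac{34711}{103533} - \frac{9323619349}{227} = - \frac{965302289939414}{23501991}$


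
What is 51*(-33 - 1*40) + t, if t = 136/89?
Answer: -331211/89 ≈ -3721.5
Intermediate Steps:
t = 136/89 (t = 136*(1/89) = 136/89 ≈ 1.5281)
51*(-33 - 1*40) + t = 51*(-33 - 1*40) + 136/89 = 51*(-33 - 40) + 136/89 = 51*(-73) + 136/89 = -3723 + 136/89 = -331211/89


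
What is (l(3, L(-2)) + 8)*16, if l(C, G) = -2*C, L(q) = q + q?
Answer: 32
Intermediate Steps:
L(q) = 2*q
(l(3, L(-2)) + 8)*16 = (-2*3 + 8)*16 = (-6 + 8)*16 = 2*16 = 32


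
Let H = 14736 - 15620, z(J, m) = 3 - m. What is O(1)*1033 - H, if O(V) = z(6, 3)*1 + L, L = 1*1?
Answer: 1917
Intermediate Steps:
L = 1
O(V) = 1 (O(V) = (3 - 1*3)*1 + 1 = (3 - 3)*1 + 1 = 0*1 + 1 = 0 + 1 = 1)
H = -884
O(1)*1033 - H = 1*1033 - 1*(-884) = 1033 + 884 = 1917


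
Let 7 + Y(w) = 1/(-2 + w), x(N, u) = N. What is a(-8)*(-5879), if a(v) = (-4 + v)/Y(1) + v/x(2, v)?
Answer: 29395/2 ≈ 14698.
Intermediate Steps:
Y(w) = -7 + 1/(-2 + w)
a(v) = ½ + 3*v/8 (a(v) = (-4 + v)/(((15 - 7*1)/(-2 + 1))) + v/2 = (-4 + v)/(((15 - 7)/(-1))) + v*(½) = (-4 + v)/((-1*8)) + v/2 = (-4 + v)/(-8) + v/2 = (-4 + v)*(-⅛) + v/2 = (½ - v/8) + v/2 = ½ + 3*v/8)
a(-8)*(-5879) = (½ + (3/8)*(-8))*(-5879) = (½ - 3)*(-5879) = -5/2*(-5879) = 29395/2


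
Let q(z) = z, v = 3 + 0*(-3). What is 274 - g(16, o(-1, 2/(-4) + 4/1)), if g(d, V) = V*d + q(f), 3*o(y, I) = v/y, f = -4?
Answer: 294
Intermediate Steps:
v = 3 (v = 3 + 0 = 3)
o(y, I) = 1/y (o(y, I) = (3/y)/3 = 1/y)
g(d, V) = -4 + V*d (g(d, V) = V*d - 4 = -4 + V*d)
274 - g(16, o(-1, 2/(-4) + 4/1)) = 274 - (-4 + 16/(-1)) = 274 - (-4 - 1*16) = 274 - (-4 - 16) = 274 - 1*(-20) = 274 + 20 = 294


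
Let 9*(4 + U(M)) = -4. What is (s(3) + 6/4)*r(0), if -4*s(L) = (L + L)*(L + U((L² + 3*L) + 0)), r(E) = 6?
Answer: 22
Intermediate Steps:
U(M) = -40/9 (U(M) = -4 + (⅑)*(-4) = -4 - 4/9 = -40/9)
s(L) = -L*(-40/9 + L)/2 (s(L) = -(L + L)*(L - 40/9)/4 = -2*L*(-40/9 + L)/4 = -L*(-40/9 + L)/2)
(s(3) + 6/4)*r(0) = ((1/18)*3*(40 - 9*3) + 6/4)*6 = ((1/18)*3*(40 - 27) + 6*(¼))*6 = ((1/18)*3*13 + 3/2)*6 = (13/6 + 3/2)*6 = (11/3)*6 = 22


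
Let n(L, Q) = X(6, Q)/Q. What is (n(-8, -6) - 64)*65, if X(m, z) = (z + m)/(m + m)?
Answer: -4160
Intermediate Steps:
X(m, z) = (m + z)/(2*m) (X(m, z) = (m + z)/((2*m)) = (m + z)*(1/(2*m)) = (m + z)/(2*m))
n(L, Q) = (1/2 + Q/12)/Q (n(L, Q) = ((1/2)*(6 + Q)/6)/Q = ((1/2)*(1/6)*(6 + Q))/Q = (1/2 + Q/12)/Q)
(n(-8, -6) - 64)*65 = ((1/12)*(6 - 6)/(-6) - 64)*65 = ((1/12)*(-1/6)*0 - 64)*65 = (0 - 64)*65 = -64*65 = -4160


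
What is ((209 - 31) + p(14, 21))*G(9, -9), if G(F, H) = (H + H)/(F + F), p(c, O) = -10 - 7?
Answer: -161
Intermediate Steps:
p(c, O) = -17
G(F, H) = H/F (G(F, H) = (2*H)/((2*F)) = (2*H)*(1/(2*F)) = H/F)
((209 - 31) + p(14, 21))*G(9, -9) = ((209 - 31) - 17)*(-9/9) = (178 - 17)*(-9*⅑) = 161*(-1) = -161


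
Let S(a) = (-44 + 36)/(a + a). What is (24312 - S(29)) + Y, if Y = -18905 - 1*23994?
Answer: -539019/29 ≈ -18587.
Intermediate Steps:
S(a) = -4/a (S(a) = -8*1/(2*a) = -4/a)
Y = -42899 (Y = -18905 - 23994 = -42899)
(24312 - S(29)) + Y = (24312 - (-4)/29) - 42899 = (24312 - 1*(-4/29)) - 42899 = (24312 + 4/29) - 42899 = 705052/29 - 42899 = -539019/29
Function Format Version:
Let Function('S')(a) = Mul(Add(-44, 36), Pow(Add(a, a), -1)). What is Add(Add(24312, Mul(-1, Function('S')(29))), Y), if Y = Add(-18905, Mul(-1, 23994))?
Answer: Rational(-539019, 29) ≈ -18587.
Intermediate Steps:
Function('S')(a) = Mul(-4, Pow(a, -1)) (Function('S')(a) = Mul(-8, Pow(Mul(2, a), -1)) = Mul(-8, Mul(Rational(1, 2), Pow(a, -1))) = Mul(-4, Pow(a, -1)))
Y = -42899 (Y = Add(-18905, -23994) = -42899)
Add(Add(24312, Mul(-1, Function('S')(29))), Y) = Add(Add(24312, Mul(-1, Mul(-4, Pow(29, -1)))), -42899) = Add(Add(24312, Mul(-1, Mul(-4, Rational(1, 29)))), -42899) = Add(Add(24312, Mul(-1, Rational(-4, 29))), -42899) = Add(Add(24312, Rational(4, 29)), -42899) = Add(Rational(705052, 29), -42899) = Rational(-539019, 29)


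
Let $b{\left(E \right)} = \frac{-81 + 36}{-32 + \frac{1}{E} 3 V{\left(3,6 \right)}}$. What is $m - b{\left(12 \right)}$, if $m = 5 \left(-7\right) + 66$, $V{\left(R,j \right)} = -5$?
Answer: $\frac{3943}{133} \approx 29.647$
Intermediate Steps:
$m = 31$ ($m = -35 + 66 = 31$)
$b{\left(E \right)} = - \frac{45}{-32 - \frac{15}{E}}$ ($b{\left(E \right)} = \frac{-81 + 36}{-32 + \frac{1}{E} 3 \left(-5\right)} = - \frac{45}{-32 + \frac{3}{E} \left(-5\right)} = - \frac{45}{-32 - \frac{15}{E}}$)
$m - b{\left(12 \right)} = 31 - 45 \cdot 12 \frac{1}{15 + 32 \cdot 12} = 31 - 45 \cdot 12 \frac{1}{15 + 384} = 31 - 45 \cdot 12 \cdot \frac{1}{399} = 31 - \frac{180}{133} = \frac{3943}{133}$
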